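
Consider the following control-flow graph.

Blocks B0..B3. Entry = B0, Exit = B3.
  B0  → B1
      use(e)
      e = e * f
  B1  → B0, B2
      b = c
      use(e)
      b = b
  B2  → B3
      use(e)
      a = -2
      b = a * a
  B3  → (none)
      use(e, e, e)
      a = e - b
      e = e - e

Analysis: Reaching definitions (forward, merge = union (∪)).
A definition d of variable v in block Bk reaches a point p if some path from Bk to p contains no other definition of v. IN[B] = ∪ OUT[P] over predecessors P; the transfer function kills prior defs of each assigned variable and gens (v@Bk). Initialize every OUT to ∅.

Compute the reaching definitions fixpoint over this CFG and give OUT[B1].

Answer: {b@B1, e@B0}

Derivation:
Converged values:
  B0: | IN={b@B1, e@B0} | OUT={b@B1, e@B0}
  B1: | IN={b@B1, e@B0} | OUT={b@B1, e@B0}
  B2: | IN={b@B1, e@B0} | OUT={a@B2, b@B2, e@B0}
  B3: | IN={a@B2, b@B2, e@B0} | OUT={a@B3, b@B2, e@B3}

Merge at B1: IN[B1] = OUT[B0] = {b@B1, e@B0}
Applying B1's transfer function to that IN value gives OUT[B1] (row B1 above).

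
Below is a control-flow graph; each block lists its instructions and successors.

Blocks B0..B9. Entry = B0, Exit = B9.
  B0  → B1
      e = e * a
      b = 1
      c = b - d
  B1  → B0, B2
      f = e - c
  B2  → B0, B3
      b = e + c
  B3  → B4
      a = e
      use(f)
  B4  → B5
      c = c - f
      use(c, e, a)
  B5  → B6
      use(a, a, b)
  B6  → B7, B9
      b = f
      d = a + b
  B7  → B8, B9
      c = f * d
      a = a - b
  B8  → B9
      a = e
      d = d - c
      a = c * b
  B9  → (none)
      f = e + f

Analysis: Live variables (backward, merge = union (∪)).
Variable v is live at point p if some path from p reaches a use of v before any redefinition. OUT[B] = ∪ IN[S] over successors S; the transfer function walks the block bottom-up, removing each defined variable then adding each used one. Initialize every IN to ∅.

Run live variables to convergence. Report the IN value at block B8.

Fixpoint table:
  B0:   IN={a, d, e}   OUT={a, c, d, e}
  B1:   IN={a, c, d, e}   OUT={a, c, d, e, f}
  B2:   IN={a, c, d, e, f}   OUT={a, b, c, d, e, f}
  B3:   IN={b, c, e, f}   OUT={a, b, c, e, f}
  B4:   IN={a, b, c, e, f}   OUT={a, b, e, f}
  B5:   IN={a, b, e, f}   OUT={a, e, f}
  B6:   IN={a, e, f}   OUT={a, b, d, e, f}
  B7:   IN={a, b, d, e, f}   OUT={b, c, d, e, f}
  B8:   IN={b, c, d, e, f}   OUT={e, f}
  B9:   IN={e, f}   OUT={}

Merge at B8: OUT[B8] = IN[B9] = {e, f}
Applying B8's transfer function to that OUT value gives IN[B8] (row B8 above).

Answer: {b, c, d, e, f}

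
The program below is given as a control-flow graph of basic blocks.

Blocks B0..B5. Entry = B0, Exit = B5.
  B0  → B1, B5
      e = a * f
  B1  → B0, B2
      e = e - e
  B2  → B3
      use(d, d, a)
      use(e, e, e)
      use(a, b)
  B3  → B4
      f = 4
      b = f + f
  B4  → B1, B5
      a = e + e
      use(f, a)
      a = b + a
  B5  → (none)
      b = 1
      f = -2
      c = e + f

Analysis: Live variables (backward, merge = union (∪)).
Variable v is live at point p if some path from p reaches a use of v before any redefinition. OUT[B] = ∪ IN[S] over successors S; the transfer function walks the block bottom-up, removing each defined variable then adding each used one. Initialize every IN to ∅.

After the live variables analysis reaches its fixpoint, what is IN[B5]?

Answer: {e}

Trace:
Per-block solution:
  B0:  IN={a, b, d, f}  OUT={a, b, d, e, f}
  B1:  IN={a, b, d, e, f}  OUT={a, b, d, e, f}
  B2:  IN={a, b, d, e}  OUT={d, e}
  B3:  IN={d, e}  OUT={b, d, e, f}
  B4:  IN={b, d, e, f}  OUT={a, b, d, e, f}
  B5:  IN={e}  OUT={}

B5 is the boundary node: OUT[B5] = {}
Applying B5's transfer function to that OUT value gives IN[B5] (row B5 above).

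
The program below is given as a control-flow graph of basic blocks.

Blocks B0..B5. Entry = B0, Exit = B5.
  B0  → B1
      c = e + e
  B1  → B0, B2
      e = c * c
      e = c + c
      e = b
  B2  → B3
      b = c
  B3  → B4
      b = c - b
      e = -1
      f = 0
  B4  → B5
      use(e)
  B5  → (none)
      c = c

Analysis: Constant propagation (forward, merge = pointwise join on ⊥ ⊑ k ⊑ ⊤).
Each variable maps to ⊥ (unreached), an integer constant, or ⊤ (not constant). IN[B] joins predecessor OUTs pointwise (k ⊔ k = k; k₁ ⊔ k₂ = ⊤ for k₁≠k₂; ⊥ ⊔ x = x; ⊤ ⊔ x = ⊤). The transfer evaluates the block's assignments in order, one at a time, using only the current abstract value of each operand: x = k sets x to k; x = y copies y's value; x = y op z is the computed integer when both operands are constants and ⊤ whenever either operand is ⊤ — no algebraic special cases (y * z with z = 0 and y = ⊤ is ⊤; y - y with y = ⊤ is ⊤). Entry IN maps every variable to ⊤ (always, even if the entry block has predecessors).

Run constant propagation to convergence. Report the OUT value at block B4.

Per-block solution:
  B0: | IN=(all ⊤) | OUT=(all ⊤)
  B1: | IN=(all ⊤) | OUT=(all ⊤)
  B2: | IN=(all ⊤) | OUT=(all ⊤)
  B3: | IN=(all ⊤) | OUT={e:-1, f:0; rest ⊤}
  B4: | IN={e:-1, f:0; rest ⊤} | OUT={e:-1, f:0; rest ⊤}
  B5: | IN={e:-1, f:0; rest ⊤} | OUT={e:-1, f:0; rest ⊤}

Merge at B4: IN[B4] = OUT[B3] = {a: ⊤, b: ⊤, c: ⊤, d: ⊤, e: -1, f: 0}
Applying B4's transfer function to that IN value gives OUT[B4] (row B4 above).

Answer: {a: ⊤, b: ⊤, c: ⊤, d: ⊤, e: -1, f: 0}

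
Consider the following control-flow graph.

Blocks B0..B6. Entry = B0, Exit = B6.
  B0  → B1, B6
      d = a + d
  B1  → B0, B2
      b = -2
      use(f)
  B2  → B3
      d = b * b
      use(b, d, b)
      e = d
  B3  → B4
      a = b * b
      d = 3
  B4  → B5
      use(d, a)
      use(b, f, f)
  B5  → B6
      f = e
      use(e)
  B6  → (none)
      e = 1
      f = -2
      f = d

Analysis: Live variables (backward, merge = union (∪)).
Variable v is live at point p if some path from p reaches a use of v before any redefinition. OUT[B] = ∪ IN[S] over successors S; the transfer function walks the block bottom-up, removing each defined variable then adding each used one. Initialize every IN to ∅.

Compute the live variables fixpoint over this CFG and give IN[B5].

Answer: {d, e}

Trace:
Converged values:
  B0:   IN={a, d, f}   OUT={a, d, f}
  B1:   IN={a, d, f}   OUT={a, b, d, f}
  B2:   IN={b, f}   OUT={b, e, f}
  B3:   IN={b, e, f}   OUT={a, b, d, e, f}
  B4:   IN={a, b, d, e, f}   OUT={d, e}
  B5:   IN={d, e}   OUT={d}
  B6:   IN={d}   OUT={}

Merge at B5: OUT[B5] = IN[B6] = {d}
Applying B5's transfer function to that OUT value gives IN[B5] (row B5 above).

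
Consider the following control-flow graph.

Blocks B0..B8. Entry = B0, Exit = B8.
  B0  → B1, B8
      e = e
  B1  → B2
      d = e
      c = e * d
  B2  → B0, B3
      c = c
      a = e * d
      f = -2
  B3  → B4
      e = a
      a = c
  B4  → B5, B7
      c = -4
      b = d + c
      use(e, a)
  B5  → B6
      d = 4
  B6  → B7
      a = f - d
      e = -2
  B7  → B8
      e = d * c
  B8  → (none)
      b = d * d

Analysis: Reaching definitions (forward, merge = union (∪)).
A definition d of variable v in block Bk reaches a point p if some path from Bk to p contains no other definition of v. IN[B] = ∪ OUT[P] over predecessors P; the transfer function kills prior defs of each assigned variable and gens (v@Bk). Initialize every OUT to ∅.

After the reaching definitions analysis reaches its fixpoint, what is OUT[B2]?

Answer: {a@B2, c@B2, d@B1, e@B0, f@B2}

Working:
Fixpoint table:
  B0:   IN={a@B2, c@B2, d@B1, e@B0, f@B2}   OUT={a@B2, c@B2, d@B1, e@B0, f@B2}
  B1:   IN={a@B2, c@B2, d@B1, e@B0, f@B2}   OUT={a@B2, c@B1, d@B1, e@B0, f@B2}
  B2:   IN={a@B2, c@B1, d@B1, e@B0, f@B2}   OUT={a@B2, c@B2, d@B1, e@B0, f@B2}
  B3:   IN={a@B2, c@B2, d@B1, e@B0, f@B2}   OUT={a@B3, c@B2, d@B1, e@B3, f@B2}
  B4:   IN={a@B3, c@B2, d@B1, e@B3, f@B2}   OUT={a@B3, b@B4, c@B4, d@B1, e@B3, f@B2}
  B5:   IN={a@B3, b@B4, c@B4, d@B1, e@B3, f@B2}   OUT={a@B3, b@B4, c@B4, d@B5, e@B3, f@B2}
  B6:   IN={a@B3, b@B4, c@B4, d@B5, e@B3, f@B2}   OUT={a@B6, b@B4, c@B4, d@B5, e@B6, f@B2}
  B7:   IN={a@B3, a@B6, b@B4, c@B4, d@B1, d@B5, e@B3, e@B6, f@B2}   OUT={a@B3, a@B6, b@B4, c@B4, d@B1, d@B5, e@B7, f@B2}
  B8:   IN={a@B2, a@B3, a@B6, b@B4, c@B2, c@B4, d@B1, d@B5, e@B0, e@B7, f@B2}   OUT={a@B2, a@B3, a@B6, b@B8, c@B2, c@B4, d@B1, d@B5, e@B0, e@B7, f@B2}

Merge at B2: IN[B2] = OUT[B1] = {a@B2, c@B1, d@B1, e@B0, f@B2}
Applying B2's transfer function to that IN value gives OUT[B2] (row B2 above).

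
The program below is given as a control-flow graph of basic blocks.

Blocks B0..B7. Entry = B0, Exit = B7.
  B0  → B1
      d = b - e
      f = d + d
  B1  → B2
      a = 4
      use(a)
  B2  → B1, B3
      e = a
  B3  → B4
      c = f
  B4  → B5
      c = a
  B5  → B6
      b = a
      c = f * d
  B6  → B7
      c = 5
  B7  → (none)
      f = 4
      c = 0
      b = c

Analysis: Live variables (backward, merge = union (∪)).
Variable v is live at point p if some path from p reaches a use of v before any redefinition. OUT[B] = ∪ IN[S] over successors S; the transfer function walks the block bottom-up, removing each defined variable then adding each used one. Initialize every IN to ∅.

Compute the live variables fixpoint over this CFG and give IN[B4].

Answer: {a, d, f}

Working:
Per-block solution:
  B0:   IN={b, e}   OUT={d, f}
  B1:   IN={d, f}   OUT={a, d, f}
  B2:   IN={a, d, f}   OUT={a, d, f}
  B3:   IN={a, d, f}   OUT={a, d, f}
  B4:   IN={a, d, f}   OUT={a, d, f}
  B5:   IN={a, d, f}   OUT={}
  B6:   IN={}   OUT={}
  B7:   IN={}   OUT={}

Merge at B4: OUT[B4] = IN[B5] = {a, d, f}
Applying B4's transfer function to that OUT value gives IN[B4] (row B4 above).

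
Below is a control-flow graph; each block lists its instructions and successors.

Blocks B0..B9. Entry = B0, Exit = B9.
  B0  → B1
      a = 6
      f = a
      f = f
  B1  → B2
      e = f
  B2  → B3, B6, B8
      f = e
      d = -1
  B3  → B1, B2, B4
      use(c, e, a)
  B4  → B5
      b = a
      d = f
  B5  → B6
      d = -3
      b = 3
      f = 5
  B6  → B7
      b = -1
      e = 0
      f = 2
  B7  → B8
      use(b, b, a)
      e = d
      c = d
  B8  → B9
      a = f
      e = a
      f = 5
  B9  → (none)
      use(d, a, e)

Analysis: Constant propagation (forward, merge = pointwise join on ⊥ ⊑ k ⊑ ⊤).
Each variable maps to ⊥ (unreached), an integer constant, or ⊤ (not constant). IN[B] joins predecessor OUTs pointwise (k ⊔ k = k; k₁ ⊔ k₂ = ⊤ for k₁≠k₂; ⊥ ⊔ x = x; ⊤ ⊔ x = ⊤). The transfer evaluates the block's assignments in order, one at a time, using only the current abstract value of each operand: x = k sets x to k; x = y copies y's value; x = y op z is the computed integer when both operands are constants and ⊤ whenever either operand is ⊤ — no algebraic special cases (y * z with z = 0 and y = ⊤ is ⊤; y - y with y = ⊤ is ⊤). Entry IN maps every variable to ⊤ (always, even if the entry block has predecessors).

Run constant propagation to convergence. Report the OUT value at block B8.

Converged values:
  B0: | IN=(all ⊤) | OUT={a:6, f:6; rest ⊤}
  B1: | IN={a:6, f:6; rest ⊤} | OUT={a:6, e:6, f:6; rest ⊤}
  B2: | IN={a:6, e:6, f:6; rest ⊤} | OUT={a:6, d:-1, e:6, f:6; rest ⊤}
  B3: | IN={a:6, d:-1, e:6, f:6; rest ⊤} | OUT={a:6, d:-1, e:6, f:6; rest ⊤}
  B4: | IN={a:6, d:-1, e:6, f:6; rest ⊤} | OUT={a:6, b:6, d:6, e:6, f:6; rest ⊤}
  B5: | IN={a:6, b:6, d:6, e:6, f:6; rest ⊤} | OUT={a:6, b:3, d:-3, e:6, f:5; rest ⊤}
  B6: | IN={a:6, e:6; rest ⊤} | OUT={a:6, b:-1, e:0, f:2; rest ⊤}
  B7: | IN={a:6, b:-1, e:0, f:2; rest ⊤} | OUT={a:6, b:-1, f:2; rest ⊤}
  B8: | IN={a:6; rest ⊤} | OUT={f:5; rest ⊤}
  B9: | IN={f:5; rest ⊤} | OUT={f:5; rest ⊤}

Merge at B8: IN[B8] = OUT[B2] ⊔ OUT[B7] = {a: 6, b: ⊤, c: ⊤, d: ⊤, e: ⊤, f: ⊤}
Applying B8's transfer function to that IN value gives OUT[B8] (row B8 above).

Answer: {a: ⊤, b: ⊤, c: ⊤, d: ⊤, e: ⊤, f: 5}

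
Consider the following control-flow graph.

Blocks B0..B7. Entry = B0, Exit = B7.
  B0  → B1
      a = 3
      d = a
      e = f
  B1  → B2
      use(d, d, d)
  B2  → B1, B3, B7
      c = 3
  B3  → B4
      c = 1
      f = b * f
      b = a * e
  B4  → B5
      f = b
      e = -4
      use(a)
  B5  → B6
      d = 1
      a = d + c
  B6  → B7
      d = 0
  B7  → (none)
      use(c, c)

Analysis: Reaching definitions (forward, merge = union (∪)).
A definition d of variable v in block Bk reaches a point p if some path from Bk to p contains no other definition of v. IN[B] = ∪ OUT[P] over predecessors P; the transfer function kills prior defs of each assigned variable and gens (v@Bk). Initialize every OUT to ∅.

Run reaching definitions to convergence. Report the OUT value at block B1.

Answer: {a@B0, c@B2, d@B0, e@B0}

Working:
Converged values:
  B0:  IN={}  OUT={a@B0, d@B0, e@B0}
  B1:  IN={a@B0, c@B2, d@B0, e@B0}  OUT={a@B0, c@B2, d@B0, e@B0}
  B2:  IN={a@B0, c@B2, d@B0, e@B0}  OUT={a@B0, c@B2, d@B0, e@B0}
  B3:  IN={a@B0, c@B2, d@B0, e@B0}  OUT={a@B0, b@B3, c@B3, d@B0, e@B0, f@B3}
  B4:  IN={a@B0, b@B3, c@B3, d@B0, e@B0, f@B3}  OUT={a@B0, b@B3, c@B3, d@B0, e@B4, f@B4}
  B5:  IN={a@B0, b@B3, c@B3, d@B0, e@B4, f@B4}  OUT={a@B5, b@B3, c@B3, d@B5, e@B4, f@B4}
  B6:  IN={a@B5, b@B3, c@B3, d@B5, e@B4, f@B4}  OUT={a@B5, b@B3, c@B3, d@B6, e@B4, f@B4}
  B7:  IN={a@B0, a@B5, b@B3, c@B2, c@B3, d@B0, d@B6, e@B0, e@B4, f@B4}  OUT={a@B0, a@B5, b@B3, c@B2, c@B3, d@B0, d@B6, e@B0, e@B4, f@B4}

Merge at B1: IN[B1] = OUT[B0] ⊔ OUT[B2] = {a@B0, c@B2, d@B0, e@B0}
Applying B1's transfer function to that IN value gives OUT[B1] (row B1 above).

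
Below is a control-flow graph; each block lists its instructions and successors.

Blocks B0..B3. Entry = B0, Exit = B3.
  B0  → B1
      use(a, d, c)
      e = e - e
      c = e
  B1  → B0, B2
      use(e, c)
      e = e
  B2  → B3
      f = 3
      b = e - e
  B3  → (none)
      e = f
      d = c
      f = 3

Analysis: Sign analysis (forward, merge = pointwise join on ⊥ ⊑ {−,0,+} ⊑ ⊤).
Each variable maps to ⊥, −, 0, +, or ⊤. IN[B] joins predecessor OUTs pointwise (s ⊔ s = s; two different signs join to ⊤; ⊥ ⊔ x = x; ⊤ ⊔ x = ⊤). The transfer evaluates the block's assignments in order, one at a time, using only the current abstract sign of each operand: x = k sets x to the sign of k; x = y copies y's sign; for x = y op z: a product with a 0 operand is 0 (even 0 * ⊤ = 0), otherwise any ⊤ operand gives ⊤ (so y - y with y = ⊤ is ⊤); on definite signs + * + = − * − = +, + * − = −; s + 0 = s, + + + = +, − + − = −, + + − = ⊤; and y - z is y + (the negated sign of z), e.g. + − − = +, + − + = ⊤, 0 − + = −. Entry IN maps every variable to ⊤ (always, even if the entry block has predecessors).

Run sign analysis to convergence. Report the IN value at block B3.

Answer: {a: ⊤, b: ⊤, c: ⊤, d: ⊤, e: ⊤, f: +}

Working:
Per-block solution:
  B0:  IN=(all ⊤)  OUT=(all ⊤)
  B1:  IN=(all ⊤)  OUT=(all ⊤)
  B2:  IN=(all ⊤)  OUT={f:+; rest ⊤}
  B3:  IN={f:+; rest ⊤}  OUT={e:+, f:+; rest ⊤}

Merge at B3: IN[B3] = OUT[B2] = {a: ⊤, b: ⊤, c: ⊤, d: ⊤, e: ⊤, f: +}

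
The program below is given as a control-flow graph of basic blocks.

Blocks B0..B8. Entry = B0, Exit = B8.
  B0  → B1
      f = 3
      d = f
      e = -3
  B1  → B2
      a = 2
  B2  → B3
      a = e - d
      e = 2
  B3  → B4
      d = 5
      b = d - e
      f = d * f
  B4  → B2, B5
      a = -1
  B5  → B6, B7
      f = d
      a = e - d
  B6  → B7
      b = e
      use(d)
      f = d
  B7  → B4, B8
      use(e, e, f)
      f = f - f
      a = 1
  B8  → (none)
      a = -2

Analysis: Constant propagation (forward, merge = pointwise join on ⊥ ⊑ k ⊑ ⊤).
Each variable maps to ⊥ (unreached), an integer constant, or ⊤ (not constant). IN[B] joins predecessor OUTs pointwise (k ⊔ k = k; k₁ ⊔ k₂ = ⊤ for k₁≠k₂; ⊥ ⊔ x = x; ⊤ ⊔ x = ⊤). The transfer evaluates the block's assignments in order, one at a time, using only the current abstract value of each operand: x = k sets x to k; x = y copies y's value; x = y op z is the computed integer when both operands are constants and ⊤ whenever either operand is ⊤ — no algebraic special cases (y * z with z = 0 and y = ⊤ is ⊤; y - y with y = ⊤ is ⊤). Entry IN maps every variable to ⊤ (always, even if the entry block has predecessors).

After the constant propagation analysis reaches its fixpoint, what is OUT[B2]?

Per-block solution:
  B0:  IN=(all ⊤)  OUT={d:3, e:-3, f:3; rest ⊤}
  B1:  IN={d:3, e:-3, f:3; rest ⊤}  OUT={a:2, d:3, e:-3, f:3; rest ⊤}
  B2:  IN=(all ⊤)  OUT={e:2; rest ⊤}
  B3:  IN={e:2; rest ⊤}  OUT={b:3, d:5, e:2; rest ⊤}
  B4:  IN={d:5, e:2; rest ⊤}  OUT={a:-1, d:5, e:2; rest ⊤}
  B5:  IN={a:-1, d:5, e:2; rest ⊤}  OUT={a:-3, d:5, e:2, f:5; rest ⊤}
  B6:  IN={a:-3, d:5, e:2, f:5; rest ⊤}  OUT={a:-3, b:2, d:5, e:2, f:5; rest ⊤}
  B7:  IN={a:-3, d:5, e:2, f:5; rest ⊤}  OUT={a:1, d:5, e:2, f:0; rest ⊤}
  B8:  IN={a:1, d:5, e:2, f:0; rest ⊤}  OUT={a:-2, d:5, e:2, f:0; rest ⊤}

Merge at B2: IN[B2] = OUT[B1] ⊔ OUT[B4] = {a: ⊤, b: ⊤, c: ⊤, d: ⊤, e: ⊤, f: ⊤}
Applying B2's transfer function to that IN value gives OUT[B2] (row B2 above).

Answer: {a: ⊤, b: ⊤, c: ⊤, d: ⊤, e: 2, f: ⊤}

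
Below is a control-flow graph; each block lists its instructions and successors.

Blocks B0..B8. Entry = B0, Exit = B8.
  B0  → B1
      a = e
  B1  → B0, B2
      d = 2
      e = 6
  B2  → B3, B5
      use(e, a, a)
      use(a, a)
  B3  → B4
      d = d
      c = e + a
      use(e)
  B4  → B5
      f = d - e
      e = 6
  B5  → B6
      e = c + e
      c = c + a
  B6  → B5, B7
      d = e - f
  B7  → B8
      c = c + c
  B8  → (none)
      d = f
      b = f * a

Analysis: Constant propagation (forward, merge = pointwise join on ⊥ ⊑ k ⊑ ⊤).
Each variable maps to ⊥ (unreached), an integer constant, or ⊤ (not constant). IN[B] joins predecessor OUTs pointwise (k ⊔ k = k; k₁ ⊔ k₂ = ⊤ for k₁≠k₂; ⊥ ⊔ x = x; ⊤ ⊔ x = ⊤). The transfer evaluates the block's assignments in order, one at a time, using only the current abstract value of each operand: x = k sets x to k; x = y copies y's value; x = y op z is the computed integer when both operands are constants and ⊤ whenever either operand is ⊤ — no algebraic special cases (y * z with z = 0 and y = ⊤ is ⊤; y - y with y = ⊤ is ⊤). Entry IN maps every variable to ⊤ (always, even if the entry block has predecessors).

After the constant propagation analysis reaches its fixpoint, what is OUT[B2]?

Answer: {a: ⊤, b: ⊤, c: ⊤, d: 2, e: 6, f: ⊤}

Trace:
Converged values:
  B0: | IN=(all ⊤) | OUT=(all ⊤)
  B1: | IN=(all ⊤) | OUT={d:2, e:6; rest ⊤}
  B2: | IN={d:2, e:6; rest ⊤} | OUT={d:2, e:6; rest ⊤}
  B3: | IN={d:2, e:6; rest ⊤} | OUT={d:2, e:6; rest ⊤}
  B4: | IN={d:2, e:6; rest ⊤} | OUT={d:2, e:6, f:-4; rest ⊤}
  B5: | IN=(all ⊤) | OUT=(all ⊤)
  B6: | IN=(all ⊤) | OUT=(all ⊤)
  B7: | IN=(all ⊤) | OUT=(all ⊤)
  B8: | IN=(all ⊤) | OUT=(all ⊤)

Merge at B2: IN[B2] = OUT[B1] = {a: ⊤, b: ⊤, c: ⊤, d: 2, e: 6, f: ⊤}
Applying B2's transfer function to that IN value gives OUT[B2] (row B2 above).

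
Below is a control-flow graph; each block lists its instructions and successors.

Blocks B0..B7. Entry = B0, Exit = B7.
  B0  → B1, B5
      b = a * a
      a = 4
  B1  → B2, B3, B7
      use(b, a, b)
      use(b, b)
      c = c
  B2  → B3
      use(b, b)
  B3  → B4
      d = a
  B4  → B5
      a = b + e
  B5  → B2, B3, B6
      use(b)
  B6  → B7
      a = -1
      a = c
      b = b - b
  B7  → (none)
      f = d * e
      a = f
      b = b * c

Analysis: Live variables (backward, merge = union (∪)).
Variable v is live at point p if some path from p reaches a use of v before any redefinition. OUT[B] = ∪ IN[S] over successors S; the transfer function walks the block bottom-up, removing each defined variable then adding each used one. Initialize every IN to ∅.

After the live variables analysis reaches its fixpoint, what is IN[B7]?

Converged values:
  B0:   IN={a, c, d, e}   OUT={a, b, c, d, e}
  B1:   IN={a, b, c, d, e}   OUT={a, b, c, d, e}
  B2:   IN={a, b, c, e}   OUT={a, b, c, e}
  B3:   IN={a, b, c, e}   OUT={b, c, d, e}
  B4:   IN={b, c, d, e}   OUT={a, b, c, d, e}
  B5:   IN={a, b, c, d, e}   OUT={a, b, c, d, e}
  B6:   IN={b, c, d, e}   OUT={b, c, d, e}
  B7:   IN={b, c, d, e}   OUT={}

B7 is the boundary node: OUT[B7] = {}
Applying B7's transfer function to that OUT value gives IN[B7] (row B7 above).

Answer: {b, c, d, e}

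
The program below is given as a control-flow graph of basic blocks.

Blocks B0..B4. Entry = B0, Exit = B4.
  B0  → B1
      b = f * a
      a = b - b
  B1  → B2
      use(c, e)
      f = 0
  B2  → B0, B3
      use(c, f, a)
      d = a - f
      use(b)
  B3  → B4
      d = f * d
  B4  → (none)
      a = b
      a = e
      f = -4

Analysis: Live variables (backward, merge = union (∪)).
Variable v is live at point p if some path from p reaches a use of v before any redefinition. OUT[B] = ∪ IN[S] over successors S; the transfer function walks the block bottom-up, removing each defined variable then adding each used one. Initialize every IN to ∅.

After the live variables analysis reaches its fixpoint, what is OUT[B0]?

Per-block solution:
  B0: | IN={a, c, e, f} | OUT={a, b, c, e}
  B1: | IN={a, b, c, e} | OUT={a, b, c, e, f}
  B2: | IN={a, b, c, e, f} | OUT={a, b, c, d, e, f}
  B3: | IN={b, d, e, f} | OUT={b, e}
  B4: | IN={b, e} | OUT={}

Merge at B0: OUT[B0] = IN[B1] = {a, b, c, e}

Answer: {a, b, c, e}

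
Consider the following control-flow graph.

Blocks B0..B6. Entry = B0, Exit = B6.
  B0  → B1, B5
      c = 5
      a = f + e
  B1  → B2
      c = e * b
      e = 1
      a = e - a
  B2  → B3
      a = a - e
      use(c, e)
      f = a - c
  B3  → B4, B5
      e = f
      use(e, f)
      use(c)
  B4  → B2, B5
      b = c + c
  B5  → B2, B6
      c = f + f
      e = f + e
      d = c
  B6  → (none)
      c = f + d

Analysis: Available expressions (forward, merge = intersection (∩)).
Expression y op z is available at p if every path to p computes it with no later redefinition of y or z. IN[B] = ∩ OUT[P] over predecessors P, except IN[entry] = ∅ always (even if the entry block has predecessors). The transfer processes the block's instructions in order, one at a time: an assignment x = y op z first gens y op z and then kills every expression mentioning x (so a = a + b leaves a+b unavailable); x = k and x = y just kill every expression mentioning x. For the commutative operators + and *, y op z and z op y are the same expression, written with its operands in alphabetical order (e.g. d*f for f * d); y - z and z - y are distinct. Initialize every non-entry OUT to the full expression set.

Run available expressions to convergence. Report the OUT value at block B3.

Converged values:
  B0:   IN={}   OUT={e+f}
  B1:   IN={e+f}   OUT={}
  B2:   IN={}   OUT={a-c}
  B3:   IN={a-c}   OUT={a-c}
  B4:   IN={a-c}   OUT={a-c, c+c}
  B5:   IN={}   OUT={f+f}
  B6:   IN={f+f}   OUT={d+f, f+f}

Merge at B3: IN[B3] = OUT[B2] = {a-c}
Applying B3's transfer function to that IN value gives OUT[B3] (row B3 above).

Answer: {a-c}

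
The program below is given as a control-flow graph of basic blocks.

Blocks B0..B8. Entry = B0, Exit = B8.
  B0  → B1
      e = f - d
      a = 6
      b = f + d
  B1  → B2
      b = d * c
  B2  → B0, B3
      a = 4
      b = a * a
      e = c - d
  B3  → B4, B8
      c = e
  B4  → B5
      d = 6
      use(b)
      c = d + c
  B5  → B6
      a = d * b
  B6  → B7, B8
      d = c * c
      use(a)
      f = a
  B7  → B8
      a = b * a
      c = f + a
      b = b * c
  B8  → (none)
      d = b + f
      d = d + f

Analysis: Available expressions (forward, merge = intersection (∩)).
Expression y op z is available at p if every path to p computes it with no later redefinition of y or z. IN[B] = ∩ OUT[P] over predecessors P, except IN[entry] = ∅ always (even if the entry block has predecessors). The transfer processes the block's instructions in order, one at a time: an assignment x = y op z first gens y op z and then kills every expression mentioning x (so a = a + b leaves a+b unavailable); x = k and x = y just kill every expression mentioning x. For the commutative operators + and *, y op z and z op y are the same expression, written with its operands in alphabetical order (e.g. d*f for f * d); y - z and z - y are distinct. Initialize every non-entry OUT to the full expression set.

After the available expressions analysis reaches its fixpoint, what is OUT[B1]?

Fixpoint table:
  B0:  IN={}  OUT={d+f, f-d}
  B1:  IN={d+f, f-d}  OUT={c*d, d+f, f-d}
  B2:  IN={c*d, d+f, f-d}  OUT={a*a, c*d, c-d, d+f, f-d}
  B3:  IN={a*a, c*d, c-d, d+f, f-d}  OUT={a*a, d+f, f-d}
  B4:  IN={a*a, d+f, f-d}  OUT={a*a}
  B5:  IN={a*a}  OUT={b*d}
  B6:  IN={b*d}  OUT={c*c}
  B7:  IN={c*c}  OUT={a+f}
  B8:  IN={}  OUT={b+f}

Merge at B1: IN[B1] = OUT[B0] = {d+f, f-d}
Applying B1's transfer function to that IN value gives OUT[B1] (row B1 above).

Answer: {c*d, d+f, f-d}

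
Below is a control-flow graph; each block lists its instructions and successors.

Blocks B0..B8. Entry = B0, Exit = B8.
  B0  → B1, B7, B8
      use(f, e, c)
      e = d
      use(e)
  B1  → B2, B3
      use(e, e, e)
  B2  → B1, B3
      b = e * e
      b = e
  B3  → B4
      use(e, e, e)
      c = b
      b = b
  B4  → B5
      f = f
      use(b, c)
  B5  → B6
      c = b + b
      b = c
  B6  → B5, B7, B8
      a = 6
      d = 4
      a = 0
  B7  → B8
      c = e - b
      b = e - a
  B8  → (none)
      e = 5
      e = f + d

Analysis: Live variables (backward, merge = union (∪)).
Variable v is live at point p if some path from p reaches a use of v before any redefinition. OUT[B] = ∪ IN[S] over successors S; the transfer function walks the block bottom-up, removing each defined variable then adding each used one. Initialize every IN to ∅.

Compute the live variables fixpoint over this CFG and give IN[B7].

Fixpoint table:
  B0: | IN={a, b, c, d, e, f} | OUT={a, b, d, e, f}
  B1: | IN={b, e, f} | OUT={b, e, f}
  B2: | IN={e, f} | OUT={b, e, f}
  B3: | IN={b, e, f} | OUT={b, c, e, f}
  B4: | IN={b, c, e, f} | OUT={b, e, f}
  B5: | IN={b, e, f} | OUT={b, e, f}
  B6: | IN={b, e, f} | OUT={a, b, d, e, f}
  B7: | IN={a, b, d, e, f} | OUT={d, f}
  B8: | IN={d, f} | OUT={}

Merge at B7: OUT[B7] = IN[B8] = {d, f}
Applying B7's transfer function to that OUT value gives IN[B7] (row B7 above).

Answer: {a, b, d, e, f}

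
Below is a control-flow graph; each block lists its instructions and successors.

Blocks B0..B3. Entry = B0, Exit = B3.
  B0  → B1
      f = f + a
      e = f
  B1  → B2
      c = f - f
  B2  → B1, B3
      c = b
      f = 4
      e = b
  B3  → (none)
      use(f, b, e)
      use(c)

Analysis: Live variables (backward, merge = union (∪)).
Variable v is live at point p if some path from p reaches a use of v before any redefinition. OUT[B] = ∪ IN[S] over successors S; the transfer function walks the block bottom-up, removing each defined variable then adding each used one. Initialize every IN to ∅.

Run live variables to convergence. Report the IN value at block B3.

Converged values:
  B0: | IN={a, b, f} | OUT={b, f}
  B1: | IN={b, f} | OUT={b}
  B2: | IN={b} | OUT={b, c, e, f}
  B3: | IN={b, c, e, f} | OUT={}

B3 is the boundary node: OUT[B3] = {}
Applying B3's transfer function to that OUT value gives IN[B3] (row B3 above).

Answer: {b, c, e, f}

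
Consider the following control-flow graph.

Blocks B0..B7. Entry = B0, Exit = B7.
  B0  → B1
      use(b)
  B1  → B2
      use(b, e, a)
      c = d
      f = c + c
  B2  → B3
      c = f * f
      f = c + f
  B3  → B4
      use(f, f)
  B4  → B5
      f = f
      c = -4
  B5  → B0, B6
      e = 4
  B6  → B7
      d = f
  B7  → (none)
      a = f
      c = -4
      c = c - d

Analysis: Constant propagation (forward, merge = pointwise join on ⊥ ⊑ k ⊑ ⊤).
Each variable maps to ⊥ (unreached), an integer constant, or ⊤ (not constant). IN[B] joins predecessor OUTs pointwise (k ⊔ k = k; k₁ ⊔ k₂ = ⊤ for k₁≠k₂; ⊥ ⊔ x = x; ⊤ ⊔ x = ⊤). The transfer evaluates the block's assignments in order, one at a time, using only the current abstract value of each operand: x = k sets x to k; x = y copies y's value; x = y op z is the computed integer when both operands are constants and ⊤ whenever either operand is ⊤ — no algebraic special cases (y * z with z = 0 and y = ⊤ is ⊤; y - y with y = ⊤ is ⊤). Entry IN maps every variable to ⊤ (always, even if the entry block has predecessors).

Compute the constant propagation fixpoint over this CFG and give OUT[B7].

Answer: {a: ⊤, b: ⊤, c: ⊤, d: ⊤, e: 4, f: ⊤}

Trace:
Fixpoint table:
  B0: | IN=(all ⊤) | OUT=(all ⊤)
  B1: | IN=(all ⊤) | OUT=(all ⊤)
  B2: | IN=(all ⊤) | OUT=(all ⊤)
  B3: | IN=(all ⊤) | OUT=(all ⊤)
  B4: | IN=(all ⊤) | OUT={c:-4; rest ⊤}
  B5: | IN={c:-4; rest ⊤} | OUT={c:-4, e:4; rest ⊤}
  B6: | IN={c:-4, e:4; rest ⊤} | OUT={c:-4, e:4; rest ⊤}
  B7: | IN={c:-4, e:4; rest ⊤} | OUT={e:4; rest ⊤}

Merge at B7: IN[B7] = OUT[B6] = {a: ⊤, b: ⊤, c: -4, d: ⊤, e: 4, f: ⊤}
Applying B7's transfer function to that IN value gives OUT[B7] (row B7 above).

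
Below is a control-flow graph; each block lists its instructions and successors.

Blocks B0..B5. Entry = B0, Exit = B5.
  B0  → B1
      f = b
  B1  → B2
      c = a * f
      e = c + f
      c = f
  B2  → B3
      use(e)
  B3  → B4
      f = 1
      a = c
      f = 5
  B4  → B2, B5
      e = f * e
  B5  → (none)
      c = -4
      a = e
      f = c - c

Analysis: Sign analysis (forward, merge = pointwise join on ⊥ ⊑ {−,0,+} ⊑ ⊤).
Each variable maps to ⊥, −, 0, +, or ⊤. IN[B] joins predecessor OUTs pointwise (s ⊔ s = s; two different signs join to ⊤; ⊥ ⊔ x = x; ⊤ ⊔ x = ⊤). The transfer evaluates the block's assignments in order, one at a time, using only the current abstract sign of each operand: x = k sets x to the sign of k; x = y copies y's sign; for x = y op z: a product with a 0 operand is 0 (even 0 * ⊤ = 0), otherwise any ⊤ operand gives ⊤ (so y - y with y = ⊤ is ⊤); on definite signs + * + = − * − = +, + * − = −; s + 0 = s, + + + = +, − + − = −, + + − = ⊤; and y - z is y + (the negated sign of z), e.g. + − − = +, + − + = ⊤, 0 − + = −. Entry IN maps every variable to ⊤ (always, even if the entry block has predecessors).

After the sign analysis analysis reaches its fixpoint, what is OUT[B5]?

Per-block solution:
  B0:  IN=(all ⊤)  OUT=(all ⊤)
  B1:  IN=(all ⊤)  OUT=(all ⊤)
  B2:  IN=(all ⊤)  OUT=(all ⊤)
  B3:  IN=(all ⊤)  OUT={f:+; rest ⊤}
  B4:  IN={f:+; rest ⊤}  OUT={f:+; rest ⊤}
  B5:  IN={f:+; rest ⊤}  OUT={c:-; rest ⊤}

Merge at B5: IN[B5] = OUT[B4] = {a: ⊤, b: ⊤, c: ⊤, d: ⊤, e: ⊤, f: +}
Applying B5's transfer function to that IN value gives OUT[B5] (row B5 above).

Answer: {a: ⊤, b: ⊤, c: -, d: ⊤, e: ⊤, f: ⊤}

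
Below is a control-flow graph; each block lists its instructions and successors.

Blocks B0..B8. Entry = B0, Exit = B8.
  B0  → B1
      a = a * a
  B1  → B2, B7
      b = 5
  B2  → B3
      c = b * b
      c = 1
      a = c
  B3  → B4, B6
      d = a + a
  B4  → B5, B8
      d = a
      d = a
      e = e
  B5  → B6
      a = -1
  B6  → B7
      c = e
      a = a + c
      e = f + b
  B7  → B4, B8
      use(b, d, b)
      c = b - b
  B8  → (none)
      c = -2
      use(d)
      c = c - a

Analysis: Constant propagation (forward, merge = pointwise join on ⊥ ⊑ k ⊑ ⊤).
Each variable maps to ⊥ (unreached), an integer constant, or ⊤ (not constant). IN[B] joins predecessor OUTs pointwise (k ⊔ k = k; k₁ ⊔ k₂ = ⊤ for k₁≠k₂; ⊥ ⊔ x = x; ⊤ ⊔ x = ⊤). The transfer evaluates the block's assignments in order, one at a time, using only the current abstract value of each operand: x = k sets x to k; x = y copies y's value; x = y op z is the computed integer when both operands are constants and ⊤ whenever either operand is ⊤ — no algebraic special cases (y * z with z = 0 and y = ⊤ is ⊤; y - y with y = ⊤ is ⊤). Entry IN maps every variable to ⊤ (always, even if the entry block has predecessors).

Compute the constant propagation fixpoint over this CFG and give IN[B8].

Answer: {a: ⊤, b: 5, c: ⊤, d: ⊤, e: ⊤, f: ⊤}

Derivation:
Fixpoint table:
  B0:  IN=(all ⊤)  OUT=(all ⊤)
  B1:  IN=(all ⊤)  OUT={b:5; rest ⊤}
  B2:  IN={b:5; rest ⊤}  OUT={a:1, b:5, c:1; rest ⊤}
  B3:  IN={a:1, b:5, c:1; rest ⊤}  OUT={a:1, b:5, c:1, d:2; rest ⊤}
  B4:  IN={b:5; rest ⊤}  OUT={b:5; rest ⊤}
  B5:  IN={b:5; rest ⊤}  OUT={a:-1, b:5; rest ⊤}
  B6:  IN={b:5; rest ⊤}  OUT={b:5; rest ⊤}
  B7:  IN={b:5; rest ⊤}  OUT={b:5, c:0; rest ⊤}
  B8:  IN={b:5; rest ⊤}  OUT={b:5; rest ⊤}

Merge at B8: IN[B8] = OUT[B4] ⊔ OUT[B7] = {a: ⊤, b: 5, c: ⊤, d: ⊤, e: ⊤, f: ⊤}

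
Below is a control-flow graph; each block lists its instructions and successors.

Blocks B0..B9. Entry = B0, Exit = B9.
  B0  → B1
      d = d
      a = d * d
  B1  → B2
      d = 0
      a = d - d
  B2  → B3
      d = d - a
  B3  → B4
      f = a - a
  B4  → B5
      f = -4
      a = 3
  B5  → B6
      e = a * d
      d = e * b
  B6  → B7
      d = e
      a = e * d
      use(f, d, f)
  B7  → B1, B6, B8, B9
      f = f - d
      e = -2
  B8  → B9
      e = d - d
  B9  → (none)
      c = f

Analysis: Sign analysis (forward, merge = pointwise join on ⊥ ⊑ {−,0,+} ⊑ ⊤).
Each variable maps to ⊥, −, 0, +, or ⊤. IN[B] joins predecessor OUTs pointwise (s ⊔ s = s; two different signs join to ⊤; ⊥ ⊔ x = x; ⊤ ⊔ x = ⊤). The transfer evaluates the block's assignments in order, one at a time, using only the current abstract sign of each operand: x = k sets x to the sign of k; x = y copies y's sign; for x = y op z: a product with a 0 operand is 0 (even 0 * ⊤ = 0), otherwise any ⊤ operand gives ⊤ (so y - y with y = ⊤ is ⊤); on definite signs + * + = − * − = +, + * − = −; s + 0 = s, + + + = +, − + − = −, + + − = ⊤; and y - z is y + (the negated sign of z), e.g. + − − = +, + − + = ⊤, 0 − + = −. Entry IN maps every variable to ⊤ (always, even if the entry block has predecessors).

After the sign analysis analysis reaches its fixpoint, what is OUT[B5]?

Converged values:
  B0:  IN=(all ⊤)  OUT=(all ⊤)
  B1:  IN=(all ⊤)  OUT={a:0, d:0; rest ⊤}
  B2:  IN={a:0, d:0; rest ⊤}  OUT={a:0, d:0; rest ⊤}
  B3:  IN={a:0, d:0; rest ⊤}  OUT={a:0, d:0, f:0; rest ⊤}
  B4:  IN={a:0, d:0, f:0; rest ⊤}  OUT={a:+, d:0, f:-; rest ⊤}
  B5:  IN={a:+, d:0, f:-; rest ⊤}  OUT={a:+, d:0, e:0, f:-; rest ⊤}
  B6:  IN=(all ⊤)  OUT=(all ⊤)
  B7:  IN=(all ⊤)  OUT={e:-; rest ⊤}
  B8:  IN={e:-; rest ⊤}  OUT=(all ⊤)
  B9:  IN=(all ⊤)  OUT=(all ⊤)

Merge at B5: IN[B5] = OUT[B4] = {a: +, b: ⊤, c: ⊤, d: 0, e: ⊤, f: -}
Applying B5's transfer function to that IN value gives OUT[B5] (row B5 above).

Answer: {a: +, b: ⊤, c: ⊤, d: 0, e: 0, f: -}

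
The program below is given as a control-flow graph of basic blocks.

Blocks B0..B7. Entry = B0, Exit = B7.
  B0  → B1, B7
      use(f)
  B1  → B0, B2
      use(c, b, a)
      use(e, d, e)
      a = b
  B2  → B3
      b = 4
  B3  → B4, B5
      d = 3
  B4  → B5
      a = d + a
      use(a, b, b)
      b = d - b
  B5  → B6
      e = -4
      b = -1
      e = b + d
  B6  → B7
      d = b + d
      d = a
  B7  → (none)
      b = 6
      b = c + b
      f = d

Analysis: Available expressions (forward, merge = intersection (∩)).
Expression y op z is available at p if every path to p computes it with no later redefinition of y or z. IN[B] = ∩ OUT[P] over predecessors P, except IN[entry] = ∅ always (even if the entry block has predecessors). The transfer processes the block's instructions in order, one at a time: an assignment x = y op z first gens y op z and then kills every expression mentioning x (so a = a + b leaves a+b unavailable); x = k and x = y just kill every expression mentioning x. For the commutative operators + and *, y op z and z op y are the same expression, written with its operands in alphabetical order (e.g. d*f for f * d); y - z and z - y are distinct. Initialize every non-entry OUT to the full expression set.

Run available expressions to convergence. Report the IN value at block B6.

Answer: {b+d}

Trace:
Per-block solution:
  B0:  IN={}  OUT={}
  B1:  IN={}  OUT={}
  B2:  IN={}  OUT={}
  B3:  IN={}  OUT={}
  B4:  IN={}  OUT={}
  B5:  IN={}  OUT={b+d}
  B6:  IN={b+d}  OUT={}
  B7:  IN={}  OUT={}

Merge at B6: IN[B6] = OUT[B5] = {b+d}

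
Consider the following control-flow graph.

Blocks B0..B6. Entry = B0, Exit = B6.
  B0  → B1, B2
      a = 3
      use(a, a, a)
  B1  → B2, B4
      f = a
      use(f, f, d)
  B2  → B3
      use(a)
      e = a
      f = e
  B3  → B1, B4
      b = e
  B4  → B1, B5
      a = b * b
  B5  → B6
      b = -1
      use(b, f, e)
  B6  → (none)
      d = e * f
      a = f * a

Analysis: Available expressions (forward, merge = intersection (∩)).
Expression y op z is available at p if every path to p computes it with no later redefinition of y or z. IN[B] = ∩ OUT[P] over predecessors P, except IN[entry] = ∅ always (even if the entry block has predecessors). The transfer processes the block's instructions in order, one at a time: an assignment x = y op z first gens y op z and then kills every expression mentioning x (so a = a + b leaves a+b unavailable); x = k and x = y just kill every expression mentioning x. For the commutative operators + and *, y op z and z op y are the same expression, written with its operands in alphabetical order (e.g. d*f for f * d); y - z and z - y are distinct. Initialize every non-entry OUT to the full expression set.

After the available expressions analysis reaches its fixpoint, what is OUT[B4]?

Answer: {b*b}

Trace:
Fixpoint table:
  B0: | IN={} | OUT={}
  B1: | IN={} | OUT={}
  B2: | IN={} | OUT={}
  B3: | IN={} | OUT={}
  B4: | IN={} | OUT={b*b}
  B5: | IN={b*b} | OUT={}
  B6: | IN={} | OUT={e*f}

Merge at B4: IN[B4] = OUT[B1] ∩ OUT[B3] = {}
Applying B4's transfer function to that IN value gives OUT[B4] (row B4 above).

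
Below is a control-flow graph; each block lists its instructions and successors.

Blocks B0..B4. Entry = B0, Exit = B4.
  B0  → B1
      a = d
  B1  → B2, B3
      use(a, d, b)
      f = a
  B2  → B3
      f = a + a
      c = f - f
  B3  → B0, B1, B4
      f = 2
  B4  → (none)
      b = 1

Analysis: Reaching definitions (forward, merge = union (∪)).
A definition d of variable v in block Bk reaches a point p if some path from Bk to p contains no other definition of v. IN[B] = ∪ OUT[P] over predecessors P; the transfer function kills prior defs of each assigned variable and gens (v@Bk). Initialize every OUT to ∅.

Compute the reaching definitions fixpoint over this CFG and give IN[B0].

Answer: {a@B0, c@B2, f@B3}

Derivation:
Per-block solution:
  B0:  IN={a@B0, c@B2, f@B3}  OUT={a@B0, c@B2, f@B3}
  B1:  IN={a@B0, c@B2, f@B3}  OUT={a@B0, c@B2, f@B1}
  B2:  IN={a@B0, c@B2, f@B1}  OUT={a@B0, c@B2, f@B2}
  B3:  IN={a@B0, c@B2, f@B1, f@B2}  OUT={a@B0, c@B2, f@B3}
  B4:  IN={a@B0, c@B2, f@B3}  OUT={a@B0, b@B4, c@B2, f@B3}

Merge at B0 (entry node, so the boundary value {} is joined with the incoming edge(s)): IN[B0] = {} ⊔ OUT[B3] = {a@B0, c@B2, f@B3}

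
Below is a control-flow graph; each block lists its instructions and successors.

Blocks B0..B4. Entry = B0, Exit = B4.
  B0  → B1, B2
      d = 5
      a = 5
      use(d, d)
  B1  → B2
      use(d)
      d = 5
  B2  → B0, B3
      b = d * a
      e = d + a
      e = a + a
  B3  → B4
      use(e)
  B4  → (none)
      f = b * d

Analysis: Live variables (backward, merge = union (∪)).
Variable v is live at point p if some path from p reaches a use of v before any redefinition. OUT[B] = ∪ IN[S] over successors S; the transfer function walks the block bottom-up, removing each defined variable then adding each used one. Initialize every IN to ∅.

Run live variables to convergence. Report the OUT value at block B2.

Fixpoint table:
  B0:  IN={}  OUT={a, d}
  B1:  IN={a, d}  OUT={a, d}
  B2:  IN={a, d}  OUT={b, d, e}
  B3:  IN={b, d, e}  OUT={b, d}
  B4:  IN={b, d}  OUT={}

Merge at B2: OUT[B2] = IN[B0] ⊔ IN[B3] = {b, d, e}

Answer: {b, d, e}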